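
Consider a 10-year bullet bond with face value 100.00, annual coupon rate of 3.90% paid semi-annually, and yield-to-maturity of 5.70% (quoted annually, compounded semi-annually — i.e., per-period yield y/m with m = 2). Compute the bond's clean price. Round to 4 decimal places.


Coupon per period c = face * coupon_rate / m = 1.950000
Periods per year m = 2; per-period yield y/m = 0.028500
Number of cashflows N = 20
Cashflows (t years, CF_t, discount factor 1/(1+y/m)^(m*t), PV):
  t = 0.5000: CF_t = 1.950000, DF = 0.972290, PV = 1.895965
  t = 1.0000: CF_t = 1.950000, DF = 0.945347, PV = 1.843427
  t = 1.5000: CF_t = 1.950000, DF = 0.919152, PV = 1.792345
  t = 2.0000: CF_t = 1.950000, DF = 0.893682, PV = 1.742679
  t = 2.5000: CF_t = 1.950000, DF = 0.868917, PV = 1.694389
  t = 3.0000: CF_t = 1.950000, DF = 0.844840, PV = 1.647437
  t = 3.5000: CF_t = 1.950000, DF = 0.821429, PV = 1.601786
  t = 4.0000: CF_t = 1.950000, DF = 0.798667, PV = 1.557400
  t = 4.5000: CF_t = 1.950000, DF = 0.776536, PV = 1.514244
  t = 5.0000: CF_t = 1.950000, DF = 0.755018, PV = 1.472284
  t = 5.5000: CF_t = 1.950000, DF = 0.734096, PV = 1.431487
  t = 6.0000: CF_t = 1.950000, DF = 0.713754, PV = 1.391820
  t = 6.5000: CF_t = 1.950000, DF = 0.693976, PV = 1.353252
  t = 7.0000: CF_t = 1.950000, DF = 0.674745, PV = 1.315753
  t = 7.5000: CF_t = 1.950000, DF = 0.656048, PV = 1.279293
  t = 8.0000: CF_t = 1.950000, DF = 0.637869, PV = 1.243844
  t = 8.5000: CF_t = 1.950000, DF = 0.620193, PV = 1.209377
  t = 9.0000: CF_t = 1.950000, DF = 0.603007, PV = 1.175865
  t = 9.5000: CF_t = 1.950000, DF = 0.586298, PV = 1.143281
  t = 10.0000: CF_t = 101.950000, DF = 0.570051, PV = 58.116749
Price P = sum_t PV_t = 86.422678

Answer: Price = 86.4227


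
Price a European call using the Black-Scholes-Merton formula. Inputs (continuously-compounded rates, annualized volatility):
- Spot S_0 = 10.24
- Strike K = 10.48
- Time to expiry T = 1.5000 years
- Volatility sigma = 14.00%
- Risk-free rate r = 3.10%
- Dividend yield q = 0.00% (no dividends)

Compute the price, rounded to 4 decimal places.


Answer: Price = 0.8160

Derivation:
d1 = (ln(S/K) + (r - q + 0.5*sigma^2) * T) / (sigma * sqrt(T)) = 0.22181261
d2 = d1 - sigma * sqrt(T) = 0.05034833
exp(-rT) = 0.95456456; exp(-qT) = 1.00000000
C = S_0 * exp(-qT) * N(d1) - K * exp(-rT) * N(d2)
N(d1) = 0.58777012; N(d2) = 0.52007760
C = 10.2400 * 1.00000000 * 0.58777012 - 10.4800 * 0.95456456 * 0.52007760 = 0.8160


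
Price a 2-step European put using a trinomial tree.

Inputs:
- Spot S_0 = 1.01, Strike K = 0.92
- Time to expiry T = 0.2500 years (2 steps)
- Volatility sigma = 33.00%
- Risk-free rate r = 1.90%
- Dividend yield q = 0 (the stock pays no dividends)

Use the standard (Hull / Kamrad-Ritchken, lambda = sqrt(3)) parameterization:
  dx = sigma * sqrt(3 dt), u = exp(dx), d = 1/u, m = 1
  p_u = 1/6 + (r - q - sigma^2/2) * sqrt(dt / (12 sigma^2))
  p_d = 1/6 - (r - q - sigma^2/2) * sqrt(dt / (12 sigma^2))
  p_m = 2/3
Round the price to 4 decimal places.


Answer: Price = V(0,0) = 0.0301

Derivation:
dt = T/N = 0.125000; dx = sigma*sqrt(3*dt) = 0.202083
u = exp(dx) = 1.223949; d = 1/u = 0.817027
p_u = 0.155703, p_m = 0.666667, p_d = 0.177631
Discount per step: exp(-r*dt) = 0.997628
Stock lattice S(k, j) with j the centered position index:
  k=0: S(0,+0) = 1.0100
  k=1: S(1,-1) = 0.8252; S(1,+0) = 1.0100; S(1,+1) = 1.2362
  k=2: S(2,-2) = 0.6742; S(2,-1) = 0.8252; S(2,+0) = 1.0100; S(2,+1) = 1.2362; S(2,+2) = 1.5130
Terminal payoffs V(N, j) = max(K - S_T, 0):
  V(2,-2) = 0.245791; V(2,-1) = 0.094803; V(2,+0) = 0.000000; V(2,+1) = 0.000000; V(2,+2) = 0.000000
Backward induction: V(k, j) = exp(-r*dt) * [p_u * V(k+1, j+1) + p_m * V(k+1, j) + p_d * V(k+1, j-1)]
  V(1,-1) = exp(-r*dt) * [p_u*0.000000 + p_m*0.094803 + p_d*0.245791] = 0.106608
  V(1,+0) = exp(-r*dt) * [p_u*0.000000 + p_m*0.000000 + p_d*0.094803] = 0.016800
  V(1,+1) = exp(-r*dt) * [p_u*0.000000 + p_m*0.000000 + p_d*0.000000] = 0.000000
  V(0,+0) = exp(-r*dt) * [p_u*0.000000 + p_m*0.016800 + p_d*0.106608] = 0.030065


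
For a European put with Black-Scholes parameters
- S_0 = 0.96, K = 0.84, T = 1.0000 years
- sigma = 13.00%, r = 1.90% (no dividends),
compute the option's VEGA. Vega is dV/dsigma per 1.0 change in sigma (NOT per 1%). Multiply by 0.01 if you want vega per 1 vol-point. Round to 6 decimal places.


Answer: Vega = 0.177910

Derivation:
d1 = 1.2383184048; d2 = 1.1083184048
phi(d1) = 0.1853230484; exp(-qT) = 1.0000000000; exp(-rT) = 0.9811793622
Vega = S * exp(-qT) * phi(d1) * sqrt(T) = 0.9600 * 1.0000000000 * 0.1853230484 * 1.0000000000 = 0.177910


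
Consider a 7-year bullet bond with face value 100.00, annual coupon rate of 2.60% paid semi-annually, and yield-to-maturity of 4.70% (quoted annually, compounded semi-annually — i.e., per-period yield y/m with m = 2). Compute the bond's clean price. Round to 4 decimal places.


Coupon per period c = face * coupon_rate / m = 1.300000
Periods per year m = 2; per-period yield y/m = 0.023500
Number of cashflows N = 14
Cashflows (t years, CF_t, discount factor 1/(1+y/m)^(m*t), PV):
  t = 0.5000: CF_t = 1.300000, DF = 0.977040, PV = 1.270151
  t = 1.0000: CF_t = 1.300000, DF = 0.954606, PV = 1.240988
  t = 1.5000: CF_t = 1.300000, DF = 0.932688, PV = 1.212495
  t = 2.0000: CF_t = 1.300000, DF = 0.911273, PV = 1.184655
  t = 2.5000: CF_t = 1.300000, DF = 0.890350, PV = 1.157455
  t = 3.0000: CF_t = 1.300000, DF = 0.869907, PV = 1.130879
  t = 3.5000: CF_t = 1.300000, DF = 0.849934, PV = 1.104914
  t = 4.0000: CF_t = 1.300000, DF = 0.830419, PV = 1.079545
  t = 4.5000: CF_t = 1.300000, DF = 0.811352, PV = 1.054758
  t = 5.0000: CF_t = 1.300000, DF = 0.792723, PV = 1.030540
  t = 5.5000: CF_t = 1.300000, DF = 0.774522, PV = 1.006878
  t = 6.0000: CF_t = 1.300000, DF = 0.756739, PV = 0.983760
  t = 6.5000: CF_t = 1.300000, DF = 0.739363, PV = 0.961173
  t = 7.0000: CF_t = 101.300000, DF = 0.722387, PV = 73.177840
Price P = sum_t PV_t = 87.596031

Answer: Price = 87.5960


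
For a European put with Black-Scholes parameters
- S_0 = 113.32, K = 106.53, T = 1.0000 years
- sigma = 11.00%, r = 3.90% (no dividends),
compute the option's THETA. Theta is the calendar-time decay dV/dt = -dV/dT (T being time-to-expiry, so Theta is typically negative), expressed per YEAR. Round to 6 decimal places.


Answer: Theta = -0.774072

Derivation:
d1 = 0.9712639940; d2 = 0.8612639940
phi(d1) = 0.2489220693; exp(-qT) = 1.0000000000; exp(-rT) = 0.9617507091
Theta = -S*exp(-qT)*phi(d1)*sigma/(2*sqrt(T)) + r*K*exp(-rT)*N(-d2) - q*S*exp(-qT)*N(-d1)
N(-d1) = 0.1657084169; N(-d2) = 0.1945463308; sqrt(T) = 1.0000000000
Term 1 = -113.3200 * 1.0000000000 * 0.2489220693 * 0.1100 / (2 * 1.0000000000) = -1.5514316891
Term 2 = 0.0390 * 106.5300 * 0.9617507091 * 0.1945463308 = 0.7773598278
Term 3 = 0 (no dividend yield, q = 0)
Theta = -1.5514316891 + (0.7773598278) + (0.0000000000) = -0.774072


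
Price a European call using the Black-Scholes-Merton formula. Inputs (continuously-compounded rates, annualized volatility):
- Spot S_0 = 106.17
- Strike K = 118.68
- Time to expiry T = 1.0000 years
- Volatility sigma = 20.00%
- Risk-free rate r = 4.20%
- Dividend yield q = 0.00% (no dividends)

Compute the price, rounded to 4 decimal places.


d1 = (ln(S/K) + (r - q + 0.5*sigma^2) * T) / (sigma * sqrt(T)) = -0.24694606
d2 = d1 - sigma * sqrt(T) = -0.44694606
exp(-rT) = 0.95886978; exp(-qT) = 1.00000000
C = S_0 * exp(-qT) * N(d1) - K * exp(-rT) * N(d2)
N(d1) = 0.40247498; N(d2) = 0.32745700
C = 106.1700 * 1.00000000 * 0.40247498 - 118.6800 * 0.95886978 * 0.32745700 = 5.4666

Answer: Price = 5.4666


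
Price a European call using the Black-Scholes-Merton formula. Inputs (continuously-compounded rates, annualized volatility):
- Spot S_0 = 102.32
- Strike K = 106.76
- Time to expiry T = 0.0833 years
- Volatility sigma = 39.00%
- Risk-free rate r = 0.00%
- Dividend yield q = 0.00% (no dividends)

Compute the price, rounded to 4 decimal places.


d1 = (ln(S/K) + (r - q + 0.5*sigma^2) * T) / (sigma * sqrt(T)) = -0.32109942
d2 = d1 - sigma * sqrt(T) = -0.43366020
exp(-rT) = 1.00000000; exp(-qT) = 1.00000000
C = S_0 * exp(-qT) * N(d1) - K * exp(-rT) * N(d2)
N(d1) = 0.37406753; N(d2) = 0.33226761
C = 102.3200 * 1.00000000 * 0.37406753 - 106.7600 * 1.00000000 * 0.33226761 = 2.8017

Answer: Price = 2.8017


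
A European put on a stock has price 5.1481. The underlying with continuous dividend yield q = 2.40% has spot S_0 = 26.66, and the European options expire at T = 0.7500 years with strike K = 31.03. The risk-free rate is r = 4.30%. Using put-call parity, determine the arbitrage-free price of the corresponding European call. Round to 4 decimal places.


Put-call parity: C - P = S_0 * exp(-qT) - K * exp(-rT).
S_0 * exp(-qT) = 26.6600 * 0.98216103 = 26.18441312
K * exp(-rT) = 31.0300 * 0.96826449 = 30.04524699
C = P + S*exp(-qT) - K*exp(-rT)
C = 5.1481 + 26.18441312 - 30.04524699 = 1.2873

Answer: Call price = 1.2873


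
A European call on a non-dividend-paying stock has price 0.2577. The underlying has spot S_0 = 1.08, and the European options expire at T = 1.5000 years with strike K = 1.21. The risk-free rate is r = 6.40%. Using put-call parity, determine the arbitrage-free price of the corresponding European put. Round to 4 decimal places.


Answer: Put price = 0.2769

Derivation:
Put-call parity: C - P = S_0 * exp(-qT) - K * exp(-rT).
S_0 * exp(-qT) = 1.0800 * 1.00000000 = 1.08000000
K * exp(-rT) = 1.2100 * 0.90846402 = 1.09924146
P = C - S*exp(-qT) + K*exp(-rT)
P = 0.2577 - 1.08000000 + 1.09924146 = 0.2769


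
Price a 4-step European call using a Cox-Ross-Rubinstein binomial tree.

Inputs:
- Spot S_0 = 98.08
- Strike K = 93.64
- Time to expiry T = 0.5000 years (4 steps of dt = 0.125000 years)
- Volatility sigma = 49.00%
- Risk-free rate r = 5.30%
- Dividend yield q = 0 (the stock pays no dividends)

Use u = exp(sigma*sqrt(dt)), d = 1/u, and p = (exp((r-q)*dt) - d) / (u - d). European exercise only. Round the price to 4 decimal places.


Answer: Price = V(0,0) = 16.6458

Derivation:
dt = T/N = 0.125000
u = exp(sigma*sqrt(dt)) = 1.189153; d = 1/u = 0.840935
p = (exp((r-q)*dt) - d) / (u - d) = 0.475886
Discount per step: exp(-r*dt) = 0.993397
Stock lattice S(k, i) with i counting down-moves:
  k=0: S(0,0) = 98.0800
  k=1: S(1,0) = 116.6321; S(1,1) = 82.4789
  k=2: S(2,0) = 138.6934; S(2,1) = 98.0800; S(2,2) = 69.3594
  k=3: S(3,0) = 164.9277; S(3,1) = 116.6321; S(3,2) = 82.4789; S(3,3) = 58.3267
  k=4: S(4,0) = 196.1242; S(4,1) = 138.6934; S(4,2) = 98.0800; S(4,3) = 69.3594; S(4,4) = 49.0490
Terminal payoffs V(N, i) = max(S_T - K, 0):
  V(4,0) = 102.484197; V(4,1) = 45.053407; V(4,2) = 4.440000; V(4,3) = 0.000000; V(4,4) = 0.000000
Backward induction: V(k, i) = exp(-r*dt) * [p * V(k+1, i) + (1-p) * V(k+1, i+1)].
  V(3,0) = exp(-r*dt) * [p*102.484197 + (1-p)*45.053407] = 71.905975
  V(3,1) = exp(-r*dt) * [p*45.053407 + (1-p)*4.440000] = 23.610426
  V(3,2) = exp(-r*dt) * [p*4.440000 + (1-p)*0.000000] = 2.098983
  V(3,3) = exp(-r*dt) * [p*0.000000 + (1-p)*0.000000] = 0.000000
  V(2,0) = exp(-r*dt) * [p*71.905975 + (1-p)*23.610426] = 46.285954
  V(2,1) = exp(-r*dt) * [p*23.610426 + (1-p)*2.098983] = 12.254528
  V(2,2) = exp(-r*dt) * [p*2.098983 + (1-p)*0.000000] = 0.992282
  V(1,0) = exp(-r*dt) * [p*46.285954 + (1-p)*12.254528] = 28.261762
  V(1,1) = exp(-r*dt) * [p*12.254528 + (1-p)*0.992282] = 6.309889
  V(0,0) = exp(-r*dt) * [p*28.261762 + (1-p)*6.309889] = 16.645840


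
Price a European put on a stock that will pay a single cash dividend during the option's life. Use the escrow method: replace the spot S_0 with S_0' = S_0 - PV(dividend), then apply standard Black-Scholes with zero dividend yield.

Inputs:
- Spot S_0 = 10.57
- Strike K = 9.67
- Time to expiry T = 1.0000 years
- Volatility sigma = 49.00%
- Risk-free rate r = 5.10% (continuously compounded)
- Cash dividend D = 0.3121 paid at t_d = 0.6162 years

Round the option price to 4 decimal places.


Answer: Price = 1.3907

Derivation:
PV(D) = D * exp(-r * t_d) = 0.3121 * 0.96906247 = 0.30244440
S_0' = S_0 - PV(D) = 10.5700 - 0.30244440 = 10.26755560
d1 = (ln(S_0'/K) + (r + sigma^2/2)*T) / (sigma*sqrt(T)) = 0.47145035
d2 = d1 - sigma*sqrt(T) = -0.01854965
exp(-rT) = 0.95027867
N(-d1) = 0.31865958; N(-d2) = 0.50739981
P = K * exp(-rT) * N(-d2) - S_0' * N(-d1) = 9.6700 * 0.95027867 * 0.50739981 - 10.26755560 * 0.31865958 = 1.3907


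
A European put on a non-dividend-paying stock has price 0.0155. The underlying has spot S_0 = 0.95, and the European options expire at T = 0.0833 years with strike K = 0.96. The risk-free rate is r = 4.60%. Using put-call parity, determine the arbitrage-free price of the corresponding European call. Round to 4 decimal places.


Answer: Call price = 0.0092

Derivation:
Put-call parity: C - P = S_0 * exp(-qT) - K * exp(-rT).
S_0 * exp(-qT) = 0.9500 * 1.00000000 = 0.95000000
K * exp(-rT) = 0.9600 * 0.99617553 = 0.95632851
C = P + S*exp(-qT) - K*exp(-rT)
C = 0.0155 + 0.95000000 - 0.95632851 = 0.0092


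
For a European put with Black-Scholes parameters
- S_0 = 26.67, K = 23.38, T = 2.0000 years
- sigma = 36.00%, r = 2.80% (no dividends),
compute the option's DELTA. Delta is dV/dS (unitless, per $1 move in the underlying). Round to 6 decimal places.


Answer: Delta = -0.266592

Derivation:
d1 = 0.6231543150; d2 = 0.1140374326
phi(d1) = 0.3285391785; exp(-qT) = 1.0000000000; exp(-rT) = 0.9455391359
N(-d1) = 0.2665915600
Delta = -exp(-qT) * N(-d1) = -1.0000000000 * 0.2665915600 = -0.266592


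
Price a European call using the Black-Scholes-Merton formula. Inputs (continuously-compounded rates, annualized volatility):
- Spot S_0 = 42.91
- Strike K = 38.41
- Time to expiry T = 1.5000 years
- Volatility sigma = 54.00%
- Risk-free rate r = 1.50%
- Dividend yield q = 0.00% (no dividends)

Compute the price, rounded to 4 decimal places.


Answer: Price = 13.3052

Derivation:
d1 = (ln(S/K) + (r - q + 0.5*sigma^2) * T) / (sigma * sqrt(T)) = 0.53221524
d2 = d1 - sigma * sqrt(T) = -0.12914699
exp(-rT) = 0.97775124; exp(-qT) = 1.00000000
C = S_0 * exp(-qT) * N(d1) - K * exp(-rT) * N(d2)
N(d1) = 0.70271153; N(d2) = 0.44862067
C = 42.9100 * 1.00000000 * 0.70271153 - 38.4100 * 0.97775124 * 0.44862067 = 13.3052


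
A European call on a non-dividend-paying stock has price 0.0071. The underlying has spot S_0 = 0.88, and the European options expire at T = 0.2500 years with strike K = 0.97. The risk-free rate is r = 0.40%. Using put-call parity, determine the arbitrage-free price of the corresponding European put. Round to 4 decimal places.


Put-call parity: C - P = S_0 * exp(-qT) - K * exp(-rT).
S_0 * exp(-qT) = 0.8800 * 1.00000000 = 0.88000000
K * exp(-rT) = 0.9700 * 0.99900050 = 0.96903048
P = C - S*exp(-qT) + K*exp(-rT)
P = 0.0071 - 0.88000000 + 0.96903048 = 0.0961

Answer: Put price = 0.0961


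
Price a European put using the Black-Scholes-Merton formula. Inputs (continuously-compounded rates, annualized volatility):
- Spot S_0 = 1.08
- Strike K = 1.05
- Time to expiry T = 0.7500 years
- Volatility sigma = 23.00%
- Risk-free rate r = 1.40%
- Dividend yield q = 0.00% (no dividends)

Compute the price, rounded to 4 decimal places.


Answer: Price = 0.0651

Derivation:
d1 = (ln(S/K) + (r - q + 0.5*sigma^2) * T) / (sigma * sqrt(T)) = 0.29373763
d2 = d1 - sigma * sqrt(T) = 0.09455178
exp(-rT) = 0.98955493; exp(-qT) = 1.00000000
P = K * exp(-rT) * N(-d2) - S_0 * exp(-qT) * N(-d1)
N(-d1) = 0.38447920; N(-d2) = 0.46233542
P = 1.0500 * 0.98955493 * 0.46233542 - 1.0800 * 1.00000000 * 0.38447920 = 0.0651


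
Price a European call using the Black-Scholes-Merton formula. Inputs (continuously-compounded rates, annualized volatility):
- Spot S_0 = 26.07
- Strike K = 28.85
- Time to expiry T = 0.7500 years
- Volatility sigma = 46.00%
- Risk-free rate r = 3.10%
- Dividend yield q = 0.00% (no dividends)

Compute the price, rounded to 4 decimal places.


Answer: Price = 3.3055

Derivation:
d1 = (ln(S/K) + (r - q + 0.5*sigma^2) * T) / (sigma * sqrt(T)) = 0.00320112
d2 = d1 - sigma * sqrt(T) = -0.39517057
exp(-rT) = 0.97701820; exp(-qT) = 1.00000000
C = S_0 * exp(-qT) * N(d1) - K * exp(-rT) * N(d2)
N(d1) = 0.50127706; N(d2) = 0.34635851
C = 26.0700 * 1.00000000 * 0.50127706 - 28.8500 * 0.97701820 * 0.34635851 = 3.3055


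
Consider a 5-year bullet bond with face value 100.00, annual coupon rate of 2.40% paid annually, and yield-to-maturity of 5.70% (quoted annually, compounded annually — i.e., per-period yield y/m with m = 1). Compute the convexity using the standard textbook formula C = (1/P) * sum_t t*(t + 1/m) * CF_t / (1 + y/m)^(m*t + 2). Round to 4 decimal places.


Answer: Convexity = 25.0723

Derivation:
Coupon per period c = face * coupon_rate / m = 2.400000
Periods per year m = 1; per-period yield y/m = 0.057000
Number of cashflows N = 5
Cashflows (t years, CF_t, discount factor 1/(1+y/m)^(m*t), PV):
  t = 1.0000: CF_t = 2.400000, DF = 0.946074, PV = 2.270577
  t = 2.0000: CF_t = 2.400000, DF = 0.895056, PV = 2.148133
  t = 3.0000: CF_t = 2.400000, DF = 0.846789, PV = 2.032293
  t = 4.0000: CF_t = 2.400000, DF = 0.801125, PV = 1.922699
  t = 5.0000: CF_t = 102.400000, DF = 0.757923, PV = 77.611311
Price P = sum_t PV_t = 85.985013
Convexity numerator sum_t t*(t + 1/m) * CF_t / (1+y/m)^(m*t + 2):
  t = 1.0000: term = 4.064586
  t = 2.0000: term = 11.536194
  t = 3.0000: term = 21.828181
  t = 4.0000: term = 34.418450
  t = 5.0000: term = 2083.993213
Convexity = (1/P) * sum = 2155.840624 / 85.985013 = 25.072283


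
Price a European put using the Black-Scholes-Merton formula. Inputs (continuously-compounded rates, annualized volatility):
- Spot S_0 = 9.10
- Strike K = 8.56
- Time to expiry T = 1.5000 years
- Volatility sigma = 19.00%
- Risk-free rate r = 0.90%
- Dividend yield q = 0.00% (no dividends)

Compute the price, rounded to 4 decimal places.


Answer: Price = 0.5264

Derivation:
d1 = (ln(S/K) + (r - q + 0.5*sigma^2) * T) / (sigma * sqrt(T)) = 0.43725207
d2 = d1 - sigma * sqrt(T) = 0.20455054
exp(-rT) = 0.98659072; exp(-qT) = 1.00000000
P = K * exp(-rT) * N(-d2) - S_0 * exp(-qT) * N(-d1)
N(-d1) = 0.33096428; N(-d2) = 0.41896165
P = 8.5600 * 0.98659072 * 0.41896165 - 9.1000 * 1.00000000 * 0.33096428 = 0.5264


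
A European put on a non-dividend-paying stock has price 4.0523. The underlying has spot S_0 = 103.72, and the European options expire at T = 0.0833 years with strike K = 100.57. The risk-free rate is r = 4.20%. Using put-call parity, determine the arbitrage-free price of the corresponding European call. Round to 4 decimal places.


Put-call parity: C - P = S_0 * exp(-qT) - K * exp(-rT).
S_0 * exp(-qT) = 103.7200 * 1.00000000 = 103.72000000
K * exp(-rT) = 100.5700 * 0.99650751 = 100.21876058
C = P + S*exp(-qT) - K*exp(-rT)
C = 4.0523 + 103.72000000 - 100.21876058 = 7.5535

Answer: Call price = 7.5535


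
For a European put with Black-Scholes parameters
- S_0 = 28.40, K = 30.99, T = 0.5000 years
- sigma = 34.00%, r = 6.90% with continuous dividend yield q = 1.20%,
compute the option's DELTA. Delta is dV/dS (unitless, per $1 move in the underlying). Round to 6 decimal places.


d1 = -0.1242653927; d2 = -0.3646816983
phi(d1) = 0.3958739300; exp(-qT) = 0.9940179641; exp(-rT) = 0.9660883397
N(-d1) = 0.5494474263
Delta = -exp(-qT) * N(-d1) = -0.9940179641 * 0.5494474263 = -0.546161

Answer: Delta = -0.546161


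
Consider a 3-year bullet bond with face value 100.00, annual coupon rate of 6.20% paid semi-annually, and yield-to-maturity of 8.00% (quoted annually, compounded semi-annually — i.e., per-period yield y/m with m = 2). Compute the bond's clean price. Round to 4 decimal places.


Coupon per period c = face * coupon_rate / m = 3.100000
Periods per year m = 2; per-period yield y/m = 0.040000
Number of cashflows N = 6
Cashflows (t years, CF_t, discount factor 1/(1+y/m)^(m*t), PV):
  t = 0.5000: CF_t = 3.100000, DF = 0.961538, PV = 2.980769
  t = 1.0000: CF_t = 3.100000, DF = 0.924556, PV = 2.866124
  t = 1.5000: CF_t = 3.100000, DF = 0.888996, PV = 2.755889
  t = 2.0000: CF_t = 3.100000, DF = 0.854804, PV = 2.649893
  t = 2.5000: CF_t = 3.100000, DF = 0.821927, PV = 2.547974
  t = 3.0000: CF_t = 103.100000, DF = 0.790315, PV = 81.481428
Price P = sum_t PV_t = 95.282077

Answer: Price = 95.2821


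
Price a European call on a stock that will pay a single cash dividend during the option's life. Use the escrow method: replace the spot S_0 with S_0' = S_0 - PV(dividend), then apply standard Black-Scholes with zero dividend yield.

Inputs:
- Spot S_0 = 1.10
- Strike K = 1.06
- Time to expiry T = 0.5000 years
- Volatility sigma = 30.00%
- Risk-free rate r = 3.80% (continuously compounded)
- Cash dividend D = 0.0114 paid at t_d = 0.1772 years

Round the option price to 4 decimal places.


Answer: Price = 0.1163

Derivation:
PV(D) = D * exp(-r * t_d) = 0.0114 * 0.99328902 = 0.01132349
S_0' = S_0 - PV(D) = 1.1000 - 0.01132349 = 1.08867651
d1 = (ln(S_0'/K) + (r + sigma^2/2)*T) / (sigma*sqrt(T)) = 0.32146882
d2 = d1 - sigma*sqrt(T) = 0.10933679
exp(-rT) = 0.98117936
N(d1) = 0.62607243; N(d2) = 0.54353231
C = S_0' * N(d1) - K * exp(-rT) * N(d2) = 1.08867651 * 0.62607243 - 1.0600 * 0.98117936 * 0.54353231 = 0.1163


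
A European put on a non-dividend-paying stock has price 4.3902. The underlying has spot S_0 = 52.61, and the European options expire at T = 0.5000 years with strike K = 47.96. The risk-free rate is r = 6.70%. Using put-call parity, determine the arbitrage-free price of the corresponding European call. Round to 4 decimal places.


Answer: Call price = 10.6202

Derivation:
Put-call parity: C - P = S_0 * exp(-qT) - K * exp(-rT).
S_0 * exp(-qT) = 52.6100 * 1.00000000 = 52.61000000
K * exp(-rT) = 47.9600 * 0.96705491 = 46.37995354
C = P + S*exp(-qT) - K*exp(-rT)
C = 4.3902 + 52.61000000 - 46.37995354 = 10.6202


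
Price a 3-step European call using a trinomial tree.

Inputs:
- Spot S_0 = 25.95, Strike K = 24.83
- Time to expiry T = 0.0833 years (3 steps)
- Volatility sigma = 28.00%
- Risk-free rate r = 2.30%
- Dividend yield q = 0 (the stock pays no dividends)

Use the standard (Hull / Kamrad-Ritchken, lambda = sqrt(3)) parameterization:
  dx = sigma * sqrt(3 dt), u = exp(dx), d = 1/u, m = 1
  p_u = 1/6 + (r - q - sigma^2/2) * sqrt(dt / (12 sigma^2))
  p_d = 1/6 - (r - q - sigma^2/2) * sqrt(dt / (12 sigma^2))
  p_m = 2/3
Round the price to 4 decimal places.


dt = T/N = 0.027767; dx = sigma*sqrt(3*dt) = 0.080813
u = exp(dx) = 1.084168; d = 1/u = 0.922366
p_u = 0.163884, p_m = 0.666667, p_d = 0.169450
Discount per step: exp(-r*dt) = 0.999362
Stock lattice S(k, j) with j the centered position index:
  k=0: S(0,+0) = 25.9500
  k=1: S(1,-1) = 23.9354; S(1,+0) = 25.9500; S(1,+1) = 28.1342
  k=2: S(2,-2) = 22.0772; S(2,-1) = 23.9354; S(2,+0) = 25.9500; S(2,+1) = 28.1342; S(2,+2) = 30.5022
  k=3: S(3,-3) = 20.3633; S(3,-2) = 22.0772; S(3,-1) = 23.9354; S(3,+0) = 25.9500; S(3,+1) = 28.1342; S(3,+2) = 30.5022; S(3,+3) = 33.0695
Terminal payoffs V(N, j) = max(S_T - K, 0):
  V(3,-3) = 0.000000; V(3,-2) = 0.000000; V(3,-1) = 0.000000; V(3,+0) = 1.120000; V(3,+1) = 3.304160; V(3,+2) = 5.672155; V(3,+3) = 8.239461
Backward induction: V(k, j) = exp(-r*dt) * [p_u * V(k+1, j+1) + p_m * V(k+1, j) + p_d * V(k+1, j-1)]
  V(2,-2) = exp(-r*dt) * [p_u*0.000000 + p_m*0.000000 + p_d*0.000000] = 0.000000
  V(2,-1) = exp(-r*dt) * [p_u*1.120000 + p_m*0.000000 + p_d*0.000000] = 0.183432
  V(2,+0) = exp(-r*dt) * [p_u*3.304160 + p_m*1.120000 + p_d*0.000000] = 1.287342
  V(2,+1) = exp(-r*dt) * [p_u*5.672155 + p_m*3.304160 + p_d*1.120000] = 3.320009
  V(2,+2) = exp(-r*dt) * [p_u*8.239461 + p_m*5.672155 + p_d*3.304160] = 5.688005
  V(1,-1) = exp(-r*dt) * [p_u*1.287342 + p_m*0.183432 + p_d*0.000000] = 0.333050
  V(1,+0) = exp(-r*dt) * [p_u*3.320009 + p_m*1.287342 + p_d*0.183432] = 1.432490
  V(1,+1) = exp(-r*dt) * [p_u*5.688005 + p_m*3.320009 + p_d*1.287342] = 3.361502
  V(0,+0) = exp(-r*dt) * [p_u*3.361502 + p_m*1.432490 + p_d*0.333050] = 1.561326

Answer: Price = V(0,0) = 1.5613


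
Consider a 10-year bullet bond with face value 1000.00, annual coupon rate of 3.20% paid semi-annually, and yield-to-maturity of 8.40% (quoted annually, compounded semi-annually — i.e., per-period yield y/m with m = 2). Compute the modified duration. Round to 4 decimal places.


Coupon per period c = face * coupon_rate / m = 16.000000
Periods per year m = 2; per-period yield y/m = 0.042000
Number of cashflows N = 20
Cashflows (t years, CF_t, discount factor 1/(1+y/m)^(m*t), PV):
  t = 0.5000: CF_t = 16.000000, DF = 0.959693, PV = 15.355086
  t = 1.0000: CF_t = 16.000000, DF = 0.921010, PV = 14.736167
  t = 1.5000: CF_t = 16.000000, DF = 0.883887, PV = 14.142195
  t = 2.0000: CF_t = 16.000000, DF = 0.848260, PV = 13.572164
  t = 2.5000: CF_t = 16.000000, DF = 0.814069, PV = 13.025110
  t = 3.0000: CF_t = 16.000000, DF = 0.781257, PV = 12.500105
  t = 3.5000: CF_t = 16.000000, DF = 0.749766, PV = 11.996262
  t = 4.0000: CF_t = 16.000000, DF = 0.719545, PV = 11.512728
  t = 4.5000: CF_t = 16.000000, DF = 0.690543, PV = 11.048683
  t = 5.0000: CF_t = 16.000000, DF = 0.662709, PV = 10.603343
  t = 5.5000: CF_t = 16.000000, DF = 0.635997, PV = 10.175953
  t = 6.0000: CF_t = 16.000000, DF = 0.610362, PV = 9.765789
  t = 6.5000: CF_t = 16.000000, DF = 0.585760, PV = 9.372159
  t = 7.0000: CF_t = 16.000000, DF = 0.562150, PV = 8.994394
  t = 7.5000: CF_t = 16.000000, DF = 0.539491, PV = 8.631856
  t = 8.0000: CF_t = 16.000000, DF = 0.517746, PV = 8.283931
  t = 8.5000: CF_t = 16.000000, DF = 0.496877, PV = 7.950030
  t = 9.0000: CF_t = 16.000000, DF = 0.476849, PV = 7.629587
  t = 9.5000: CF_t = 16.000000, DF = 0.457629, PV = 7.322061
  t = 10.0000: CF_t = 1016.000000, DF = 0.439183, PV = 446.210030
Price P = sum_t PV_t = 652.827634
First compute Macaulay numerator sum_t t * PV_t:
  t * PV_t at t = 0.5000: 7.677543
  t * PV_t at t = 1.0000: 14.736167
  t * PV_t at t = 1.5000: 21.213293
  t * PV_t at t = 2.0000: 27.144328
  t * PV_t at t = 2.5000: 32.562774
  t * PV_t at t = 3.0000: 37.500316
  t * PV_t at t = 3.5000: 41.986918
  t * PV_t at t = 4.0000: 46.050911
  t * PV_t at t = 4.5000: 49.719073
  t * PV_t at t = 5.0000: 53.016713
  t * PV_t at t = 5.5000: 55.967739
  t * PV_t at t = 6.0000: 58.594736
  t * PV_t at t = 6.5000: 60.919032
  t * PV_t at t = 7.0000: 62.960759
  t * PV_t at t = 7.5000: 64.738922
  t * PV_t at t = 8.0000: 66.271449
  t * PV_t at t = 8.5000: 67.575254
  t * PV_t at t = 9.0000: 68.666285
  t * PV_t at t = 9.5000: 69.559576
  t * PV_t at t = 10.0000: 4462.100305
Macaulay duration D = 5368.962093 / 652.827634 = 8.224165
Modified duration = D / (1 + y/m) = 8.224165 / (1 + 0.042000) = 7.892673

Answer: Modified duration = 7.8927


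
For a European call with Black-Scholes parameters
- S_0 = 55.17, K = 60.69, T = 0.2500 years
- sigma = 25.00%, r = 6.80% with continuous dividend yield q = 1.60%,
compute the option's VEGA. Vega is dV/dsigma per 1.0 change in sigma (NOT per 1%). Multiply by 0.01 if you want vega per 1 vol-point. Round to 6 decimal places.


Answer: Vega = 9.175170

Derivation:
d1 = -0.5963769005; d2 = -0.7213769005
phi(d1) = 0.3339475825; exp(-qT) = 0.9960079893; exp(-rT) = 0.9831436846
Vega = S * exp(-qT) * phi(d1) * sqrt(T) = 55.1700 * 0.9960079893 * 0.3339475825 * 0.5000000000 = 9.175170


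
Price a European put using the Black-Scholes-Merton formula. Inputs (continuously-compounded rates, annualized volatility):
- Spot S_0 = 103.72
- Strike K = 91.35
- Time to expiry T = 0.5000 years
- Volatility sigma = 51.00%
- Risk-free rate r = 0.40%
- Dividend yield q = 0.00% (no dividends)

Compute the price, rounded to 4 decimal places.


d1 = (ln(S/K) + (r - q + 0.5*sigma^2) * T) / (sigma * sqrt(T)) = 0.53801586
d2 = d1 - sigma * sqrt(T) = 0.17739140
exp(-rT) = 0.99800200; exp(-qT) = 1.00000000
P = K * exp(-rT) * N(-d2) - S_0 * exp(-qT) * N(-d1)
N(-d1) = 0.29528305; N(-d2) = 0.42960048
P = 91.3500 * 0.99800200 * 0.42960048 - 103.7200 * 1.00000000 * 0.29528305 = 8.5388

Answer: Price = 8.5388


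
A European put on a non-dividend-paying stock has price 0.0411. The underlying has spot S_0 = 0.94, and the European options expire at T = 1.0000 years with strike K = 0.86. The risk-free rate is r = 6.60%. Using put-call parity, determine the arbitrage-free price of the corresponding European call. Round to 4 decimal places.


Answer: Call price = 0.1760

Derivation:
Put-call parity: C - P = S_0 * exp(-qT) - K * exp(-rT).
S_0 * exp(-qT) = 0.9400 * 1.00000000 = 0.94000000
K * exp(-rT) = 0.8600 * 0.93613086 = 0.80507254
C = P + S*exp(-qT) - K*exp(-rT)
C = 0.0411 + 0.94000000 - 0.80507254 = 0.1760


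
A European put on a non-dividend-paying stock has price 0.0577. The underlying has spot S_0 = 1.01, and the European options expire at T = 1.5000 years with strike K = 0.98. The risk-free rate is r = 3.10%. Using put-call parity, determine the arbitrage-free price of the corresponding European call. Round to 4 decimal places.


Put-call parity: C - P = S_0 * exp(-qT) - K * exp(-rT).
S_0 * exp(-qT) = 1.0100 * 1.00000000 = 1.01000000
K * exp(-rT) = 0.9800 * 0.95456456 = 0.93547327
C = P + S*exp(-qT) - K*exp(-rT)
C = 0.0577 + 1.01000000 - 0.93547327 = 0.1322

Answer: Call price = 0.1322


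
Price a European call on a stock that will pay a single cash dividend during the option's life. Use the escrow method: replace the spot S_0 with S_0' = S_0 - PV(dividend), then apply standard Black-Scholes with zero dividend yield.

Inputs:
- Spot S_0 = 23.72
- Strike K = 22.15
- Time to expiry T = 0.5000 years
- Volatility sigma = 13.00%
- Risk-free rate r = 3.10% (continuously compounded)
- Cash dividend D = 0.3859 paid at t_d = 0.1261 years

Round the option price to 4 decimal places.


PV(D) = D * exp(-r * t_d) = 0.3859 * 0.99609853 = 0.38439442
S_0' = S_0 - PV(D) = 23.7200 - 0.38439442 = 23.33560558
d1 = (ln(S_0'/K) + (r + sigma^2/2)*T) / (sigma*sqrt(T)) = 0.78181897
d2 = d1 - sigma*sqrt(T) = 0.68989508
exp(-rT) = 0.98461951
N(d1) = 0.78283951; N(d2) = 0.75486992
C = S_0' * N(d1) - K * exp(-rT) * N(d2) = 23.33560558 * 0.78283951 - 22.1500 * 0.98461951 * 0.75486992 = 1.8048

Answer: Price = 1.8048


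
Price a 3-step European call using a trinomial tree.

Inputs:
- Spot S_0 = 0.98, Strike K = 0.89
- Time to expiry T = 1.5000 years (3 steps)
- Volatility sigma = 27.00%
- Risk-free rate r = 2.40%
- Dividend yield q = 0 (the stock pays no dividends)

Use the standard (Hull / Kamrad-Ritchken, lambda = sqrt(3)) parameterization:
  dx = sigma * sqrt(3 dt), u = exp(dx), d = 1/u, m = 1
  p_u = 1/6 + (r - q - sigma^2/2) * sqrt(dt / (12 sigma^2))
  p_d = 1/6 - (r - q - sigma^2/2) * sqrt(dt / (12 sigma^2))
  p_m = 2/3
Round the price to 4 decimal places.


dt = T/N = 0.500000; dx = sigma*sqrt(3*dt) = 0.330681
u = exp(dx) = 1.391916; d = 1/u = 0.718434
p_u = 0.157254, p_m = 0.666667, p_d = 0.176079
Discount per step: exp(-r*dt) = 0.988072
Stock lattice S(k, j) with j the centered position index:
  k=0: S(0,+0) = 0.9800
  k=1: S(1,-1) = 0.7041; S(1,+0) = 0.9800; S(1,+1) = 1.3641
  k=2: S(2,-2) = 0.5058; S(2,-1) = 0.7041; S(2,+0) = 0.9800; S(2,+1) = 1.3641; S(2,+2) = 1.8987
  k=3: S(3,-3) = 0.3634; S(3,-2) = 0.5058; S(3,-1) = 0.7041; S(3,+0) = 0.9800; S(3,+1) = 1.3641; S(3,+2) = 1.8987; S(3,+3) = 2.6428
Terminal payoffs V(N, j) = max(S_T - K, 0):
  V(3,-3) = 0.000000; V(3,-2) = 0.000000; V(3,-1) = 0.000000; V(3,+0) = 0.090000; V(3,+1) = 0.474078; V(3,+2) = 1.008681; V(3,+3) = 1.752804
Backward induction: V(k, j) = exp(-r*dt) * [p_u * V(k+1, j+1) + p_m * V(k+1, j) + p_d * V(k+1, j-1)]
  V(2,-2) = exp(-r*dt) * [p_u*0.000000 + p_m*0.000000 + p_d*0.000000] = 0.000000
  V(2,-1) = exp(-r*dt) * [p_u*0.090000 + p_m*0.000000 + p_d*0.000000] = 0.013984
  V(2,+0) = exp(-r*dt) * [p_u*0.474078 + p_m*0.090000 + p_d*0.000000] = 0.132946
  V(2,+1) = exp(-r*dt) * [p_u*1.008681 + p_m*0.474078 + p_d*0.090000] = 0.484667
  V(2,+2) = exp(-r*dt) * [p_u*1.752804 + p_m*1.008681 + p_d*0.474078] = 1.019260
  V(1,-1) = exp(-r*dt) * [p_u*0.132946 + p_m*0.013984 + p_d*0.000000] = 0.029868
  V(1,+0) = exp(-r*dt) * [p_u*0.484667 + p_m*0.132946 + p_d*0.013984] = 0.165313
  V(1,+1) = exp(-r*dt) * [p_u*1.019260 + p_m*0.484667 + p_d*0.132946] = 0.500758
  V(0,+0) = exp(-r*dt) * [p_u*0.500758 + p_m*0.165313 + p_d*0.029868] = 0.191898

Answer: Price = V(0,0) = 0.1919


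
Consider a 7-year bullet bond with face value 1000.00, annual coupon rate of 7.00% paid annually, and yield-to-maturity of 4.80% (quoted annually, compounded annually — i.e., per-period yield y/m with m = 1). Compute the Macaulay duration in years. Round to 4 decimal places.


Coupon per period c = face * coupon_rate / m = 70.000000
Periods per year m = 1; per-period yield y/m = 0.048000
Number of cashflows N = 7
Cashflows (t years, CF_t, discount factor 1/(1+y/m)^(m*t), PV):
  t = 1.0000: CF_t = 70.000000, DF = 0.954198, PV = 66.793893
  t = 2.0000: CF_t = 70.000000, DF = 0.910495, PV = 63.734631
  t = 3.0000: CF_t = 70.000000, DF = 0.868793, PV = 60.815487
  t = 4.0000: CF_t = 70.000000, DF = 0.829001, PV = 58.030045
  t = 5.0000: CF_t = 70.000000, DF = 0.791031, PV = 55.372181
  t = 6.0000: CF_t = 70.000000, DF = 0.754801, PV = 52.836050
  t = 7.0000: CF_t = 1070.000000, DF = 0.720230, PV = 770.645770
Price P = sum_t PV_t = 1128.228058
Macaulay numerator sum_t t * PV_t:
  t * PV_t at t = 1.0000: 66.793893
  t * PV_t at t = 2.0000: 127.469262
  t * PV_t at t = 3.0000: 182.446462
  t * PV_t at t = 4.0000: 232.120181
  t * PV_t at t = 5.0000: 276.860903
  t * PV_t at t = 6.0000: 317.016301
  t * PV_t at t = 7.0000: 5394.520392
Macaulay duration D = (sum_t t * PV_t) / P = 6597.227395 / 1128.228058 = 5.847424

Answer: Macaulay duration = 5.8474 years


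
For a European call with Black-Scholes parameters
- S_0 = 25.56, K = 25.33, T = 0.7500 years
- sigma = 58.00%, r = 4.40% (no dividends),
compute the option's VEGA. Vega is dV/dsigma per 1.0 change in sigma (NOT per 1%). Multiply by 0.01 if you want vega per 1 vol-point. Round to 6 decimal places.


d1 = 0.3348415861; d2 = -0.1674531481
phi(d1) = 0.3771931166; exp(-qT) = 1.0000000000; exp(-rT) = 0.9675385596
Vega = S * exp(-qT) * phi(d1) * sqrt(T) = 25.5600 * 1.0000000000 * 0.3771931166 * 0.8660254038 = 8.349399

Answer: Vega = 8.349399


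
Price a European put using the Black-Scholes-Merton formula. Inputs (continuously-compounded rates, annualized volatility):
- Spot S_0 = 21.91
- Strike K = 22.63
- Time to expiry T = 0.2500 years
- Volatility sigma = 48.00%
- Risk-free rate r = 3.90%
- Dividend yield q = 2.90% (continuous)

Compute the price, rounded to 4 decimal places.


Answer: Price = 2.4547

Derivation:
d1 = (ln(S/K) + (r - q + 0.5*sigma^2) * T) / (sigma * sqrt(T)) = -0.00430544
d2 = d1 - sigma * sqrt(T) = -0.24430544
exp(-rT) = 0.99029738; exp(-qT) = 0.99277622
P = K * exp(-rT) * N(-d2) - S_0 * exp(-qT) * N(-d1)
N(-d1) = 0.50171762; N(-d2) = 0.59650287
P = 22.6300 * 0.99029738 * 0.59650287 - 21.9100 * 0.99277622 * 0.50171762 = 2.4547


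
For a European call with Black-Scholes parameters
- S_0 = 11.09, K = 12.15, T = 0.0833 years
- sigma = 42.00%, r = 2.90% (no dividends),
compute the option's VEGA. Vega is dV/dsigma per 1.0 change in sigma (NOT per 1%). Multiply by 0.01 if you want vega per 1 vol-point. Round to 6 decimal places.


d1 = -0.6725216595; d2 = -0.7937409649
phi(d1) = 0.3181980713; exp(-qT) = 1.0000000000; exp(-rT) = 0.9975872155
Vega = S * exp(-qT) * phi(d1) * sqrt(T) = 11.0900 * 1.0000000000 * 0.3181980713 * 0.2886173938 = 1.018478

Answer: Vega = 1.018478


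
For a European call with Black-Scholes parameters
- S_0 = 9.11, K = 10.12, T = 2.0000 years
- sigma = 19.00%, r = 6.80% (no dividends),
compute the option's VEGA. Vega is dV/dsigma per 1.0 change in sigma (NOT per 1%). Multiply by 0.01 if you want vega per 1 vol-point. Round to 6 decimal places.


Answer: Vega = 4.982633

Derivation:
d1 = 0.2491957710; d2 = -0.0195048059
phi(d1) = 0.3867457420; exp(-qT) = 1.0000000000; exp(-rT) = 0.8728426325
Vega = S * exp(-qT) * phi(d1) * sqrt(T) = 9.1100 * 1.0000000000 * 0.3867457420 * 1.4142135624 = 4.982633


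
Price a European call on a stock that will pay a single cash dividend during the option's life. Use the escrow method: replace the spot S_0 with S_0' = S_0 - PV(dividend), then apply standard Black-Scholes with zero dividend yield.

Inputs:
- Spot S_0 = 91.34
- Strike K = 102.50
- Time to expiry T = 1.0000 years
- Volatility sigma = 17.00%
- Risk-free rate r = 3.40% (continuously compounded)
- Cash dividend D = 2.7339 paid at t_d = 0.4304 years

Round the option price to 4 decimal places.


Answer: Price = 2.4532

Derivation:
PV(D) = D * exp(-r * t_d) = 2.7339 * 0.98547295 = 2.69418450
S_0' = S_0 - PV(D) = 91.3400 - 2.69418450 = 88.64581550
d1 = (ln(S_0'/K) + (r + sigma^2/2)*T) / (sigma*sqrt(T)) = -0.56919982
d2 = d1 - sigma*sqrt(T) = -0.73919982
exp(-rT) = 0.96657150
N(d1) = 0.28461027; N(d2) = 0.22989283
C = S_0' * N(d1) - K * exp(-rT) * N(d2) = 88.64581550 * 0.28461027 - 102.5000 * 0.96657150 * 0.22989283 = 2.4532


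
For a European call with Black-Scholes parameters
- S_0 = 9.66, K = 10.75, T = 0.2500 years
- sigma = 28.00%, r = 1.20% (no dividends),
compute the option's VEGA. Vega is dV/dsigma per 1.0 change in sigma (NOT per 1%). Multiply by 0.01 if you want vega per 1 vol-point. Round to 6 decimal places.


Answer: Vega = 1.537199

Derivation:
d1 = -0.6722293311; d2 = -0.8122293311
phi(d1) = 0.3182606207; exp(-qT) = 1.0000000000; exp(-rT) = 0.9970044955
Vega = S * exp(-qT) * phi(d1) * sqrt(T) = 9.6600 * 1.0000000000 * 0.3182606207 * 0.5000000000 = 1.537199


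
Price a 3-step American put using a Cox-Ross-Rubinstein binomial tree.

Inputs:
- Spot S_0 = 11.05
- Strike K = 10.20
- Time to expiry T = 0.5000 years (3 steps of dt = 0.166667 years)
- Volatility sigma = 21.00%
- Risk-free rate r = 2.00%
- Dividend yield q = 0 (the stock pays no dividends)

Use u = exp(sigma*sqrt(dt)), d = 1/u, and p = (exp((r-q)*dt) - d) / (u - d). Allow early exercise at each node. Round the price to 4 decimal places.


dt = T/N = 0.166667
u = exp(sigma*sqrt(dt)) = 1.089514; d = 1/u = 0.917840
p = (exp((r-q)*dt) - d) / (u - d) = 0.498029
Discount per step: exp(-r*dt) = 0.996672
Stock lattice S(k, i) with i counting down-moves:
  k=0: S(0,0) = 11.0500
  k=1: S(1,0) = 12.0391; S(1,1) = 10.1421
  k=2: S(2,0) = 13.1168; S(2,1) = 11.0500; S(2,2) = 9.3089
  k=3: S(3,0) = 14.2910; S(3,1) = 12.0391; S(3,2) = 10.1421; S(3,3) = 8.5440
Terminal payoffs V(N, i) = max(K - S_T, 0):
  V(3,0) = 0.000000; V(3,1) = 0.000000; V(3,2) = 0.057867; V(3,3) = 1.655960
Backward induction: V(k, i) = exp(-r*dt) * [p * V(k+1, i) + (1-p) * V(k+1, i+1)]; then take max(V_cont, immediate exercise) for American.
  V(2,0) = exp(-r*dt) * [p*0.000000 + (1-p)*0.000000] = 0.000000; exercise = 0.000000; V(2,0) = max -> 0.000000
  V(2,1) = exp(-r*dt) * [p*0.000000 + (1-p)*0.057867] = 0.028951; exercise = 0.000000; V(2,1) = max -> 0.028951
  V(2,2) = exp(-r*dt) * [p*0.057867 + (1-p)*1.655960] = 0.857201; exercise = 0.891145; V(2,2) = max -> 0.891145
  V(1,0) = exp(-r*dt) * [p*0.000000 + (1-p)*0.028951] = 0.014484; exercise = 0.000000; V(1,0) = max -> 0.014484
  V(1,1) = exp(-r*dt) * [p*0.028951 + (1-p)*0.891145] = 0.460211; exercise = 0.057867; V(1,1) = max -> 0.460211
  V(0,0) = exp(-r*dt) * [p*0.014484 + (1-p)*0.460211] = 0.237433; exercise = 0.000000; V(0,0) = max -> 0.237433

Answer: Price = V(0,0) = 0.2374


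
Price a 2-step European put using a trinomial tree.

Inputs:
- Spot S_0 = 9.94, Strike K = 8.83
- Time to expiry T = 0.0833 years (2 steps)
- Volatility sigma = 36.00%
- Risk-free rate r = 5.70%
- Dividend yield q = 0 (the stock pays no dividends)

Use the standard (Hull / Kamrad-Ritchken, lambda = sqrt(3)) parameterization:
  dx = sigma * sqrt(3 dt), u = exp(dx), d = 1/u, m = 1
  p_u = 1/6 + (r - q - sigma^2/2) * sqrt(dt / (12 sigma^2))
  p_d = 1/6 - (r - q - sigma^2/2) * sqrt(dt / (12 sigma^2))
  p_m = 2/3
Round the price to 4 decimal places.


dt = T/N = 0.041650; dx = sigma*sqrt(3*dt) = 0.127254
u = exp(dx) = 1.135705; d = 1/u = 0.880510
p_u = 0.165390, p_m = 0.666667, p_d = 0.167943
Discount per step: exp(-r*dt) = 0.997629
Stock lattice S(k, j) with j the centered position index:
  k=0: S(0,+0) = 9.9400
  k=1: S(1,-1) = 8.7523; S(1,+0) = 9.9400; S(1,+1) = 11.2889
  k=2: S(2,-2) = 7.7065; S(2,-1) = 8.7523; S(2,+0) = 9.9400; S(2,+1) = 11.2889; S(2,+2) = 12.8209
Terminal payoffs V(N, j) = max(K - S_T, 0):
  V(2,-2) = 1.123536; V(2,-1) = 0.077729; V(2,+0) = 0.000000; V(2,+1) = 0.000000; V(2,+2) = 0.000000
Backward induction: V(k, j) = exp(-r*dt) * [p_u * V(k+1, j+1) + p_m * V(k+1, j) + p_d * V(k+1, j-1)]
  V(1,-1) = exp(-r*dt) * [p_u*0.000000 + p_m*0.077729 + p_d*1.123536] = 0.239939
  V(1,+0) = exp(-r*dt) * [p_u*0.000000 + p_m*0.000000 + p_d*0.077729] = 0.013023
  V(1,+1) = exp(-r*dt) * [p_u*0.000000 + p_m*0.000000 + p_d*0.000000] = 0.000000
  V(0,+0) = exp(-r*dt) * [p_u*0.000000 + p_m*0.013023 + p_d*0.239939] = 0.048862

Answer: Price = V(0,0) = 0.0489
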